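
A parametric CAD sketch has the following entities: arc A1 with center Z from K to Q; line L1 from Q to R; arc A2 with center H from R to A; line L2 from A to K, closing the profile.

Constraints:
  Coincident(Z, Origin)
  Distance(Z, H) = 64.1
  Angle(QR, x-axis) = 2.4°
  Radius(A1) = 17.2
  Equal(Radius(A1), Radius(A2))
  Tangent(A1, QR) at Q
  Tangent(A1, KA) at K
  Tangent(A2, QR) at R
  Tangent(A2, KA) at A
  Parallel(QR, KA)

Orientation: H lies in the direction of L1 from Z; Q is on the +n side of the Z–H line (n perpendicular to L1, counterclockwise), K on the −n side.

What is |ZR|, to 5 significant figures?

66.368

The slot axis is L1's direction at 2.4°, so u = (cos 2.4°, sin 2.4°) = (0.99912, 0.041876) and n = (−sin 2.4°, cos 2.4°) = (-0.041876, 0.99912). Z is at the origin and H lies 64.1 along u from Z, so H = 64.1·u = (64.044, 2.6842). Tangency of A1 to both parallel lines with radius 17.2 puts Q and K at Z ± 17.2·n: Q = (-0.72026, 17.185), K = (0.72026, -17.185). Equal radii place R and A the same way about H: R = H + 17.2·n = (63.324, 19.869), A = H − 17.2·n = (64.764, -14.501). Then |ZR| = |R − Z| = 66.368.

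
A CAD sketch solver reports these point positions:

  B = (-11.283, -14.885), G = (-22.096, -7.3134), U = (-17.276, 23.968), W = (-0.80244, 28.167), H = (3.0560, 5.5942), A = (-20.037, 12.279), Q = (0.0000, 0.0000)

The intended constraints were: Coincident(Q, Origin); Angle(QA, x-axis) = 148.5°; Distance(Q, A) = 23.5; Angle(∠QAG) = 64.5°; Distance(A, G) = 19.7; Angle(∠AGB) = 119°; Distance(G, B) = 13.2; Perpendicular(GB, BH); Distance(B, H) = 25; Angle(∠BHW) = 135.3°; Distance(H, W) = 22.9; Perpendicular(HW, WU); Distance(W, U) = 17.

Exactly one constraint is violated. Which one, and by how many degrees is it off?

Perpendicular(HW, WU) — off by 4.60°.

Q = (0.00, 0.00) ✓; QA at 148.5° ✓; |QA| = 23.50 ✓; ∠QAG = 64.50° ✓; |AG| = 19.70 ✓; ∠AGB = 119.0° ✓; |GB| = 13.20 ✓; ∠(GB, BH) = 90.00° ✓; |BH| = 25.00 ✓; ∠BHW = 135.3° ✓; |HW| = 22.90 ✓; ∠(HW, WU) = 94.60° ✗; |WU| = 17.00 ✓.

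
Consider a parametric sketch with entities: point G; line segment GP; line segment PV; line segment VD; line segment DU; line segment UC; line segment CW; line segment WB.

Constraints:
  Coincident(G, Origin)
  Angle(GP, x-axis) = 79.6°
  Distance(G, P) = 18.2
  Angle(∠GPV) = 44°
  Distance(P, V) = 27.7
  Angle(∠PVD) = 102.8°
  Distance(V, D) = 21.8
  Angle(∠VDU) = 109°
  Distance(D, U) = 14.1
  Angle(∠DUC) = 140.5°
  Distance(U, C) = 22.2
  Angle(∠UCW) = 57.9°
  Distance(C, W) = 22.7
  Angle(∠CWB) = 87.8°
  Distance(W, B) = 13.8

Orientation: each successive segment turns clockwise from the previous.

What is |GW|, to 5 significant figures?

4.3690

∠DUC = 140.5° gives UC at 115.90° from the x-axis; with |UC| = 22.2, C = (-18.937, 4.8819). ∠UCW = 57.9° gives CW at -6.2000° from the x-axis; with |CW| = 22.7, W = (3.6307, 2.4303). Then |GW| = |W − G| = 4.3690.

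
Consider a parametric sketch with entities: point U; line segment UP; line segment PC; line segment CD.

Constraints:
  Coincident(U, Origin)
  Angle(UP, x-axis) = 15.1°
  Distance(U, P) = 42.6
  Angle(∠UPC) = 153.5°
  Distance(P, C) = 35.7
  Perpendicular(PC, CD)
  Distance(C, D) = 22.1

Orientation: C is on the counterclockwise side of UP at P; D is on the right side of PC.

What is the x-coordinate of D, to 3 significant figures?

82.5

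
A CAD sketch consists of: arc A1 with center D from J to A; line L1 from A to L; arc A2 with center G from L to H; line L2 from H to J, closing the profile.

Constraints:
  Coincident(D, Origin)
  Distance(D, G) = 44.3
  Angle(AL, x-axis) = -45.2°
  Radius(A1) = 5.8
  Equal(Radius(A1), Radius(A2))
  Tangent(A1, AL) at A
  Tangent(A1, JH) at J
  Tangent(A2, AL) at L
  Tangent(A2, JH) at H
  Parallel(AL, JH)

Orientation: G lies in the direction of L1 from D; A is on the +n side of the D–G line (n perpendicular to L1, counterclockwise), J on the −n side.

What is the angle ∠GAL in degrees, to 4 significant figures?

7.459°

The slot axis is L1's direction at -45.2°, so u = (cos -45.2°, sin -45.2°) = (0.7046, -0.7096) and n = (−sin -45.2°, cos -45.2°) = (0.7096, 0.7046). D is at the origin and G lies 44.3 along u from D, so G = 44.3·u = (31.22, -31.43). Tangency of A1 to both parallel lines with radius 5.8 puts A and J at D ± 5.8·n: A = (4.116, 4.087), J = (-4.116, -4.087). Equal radii place L and H the same way about G: L = G + 5.8·n = (35.33, -27.35), H = G − 5.8·n = (27.10, -35.52). Then cos ∠GAL = AG·AL / (|AG||AL|), giving 7.459°.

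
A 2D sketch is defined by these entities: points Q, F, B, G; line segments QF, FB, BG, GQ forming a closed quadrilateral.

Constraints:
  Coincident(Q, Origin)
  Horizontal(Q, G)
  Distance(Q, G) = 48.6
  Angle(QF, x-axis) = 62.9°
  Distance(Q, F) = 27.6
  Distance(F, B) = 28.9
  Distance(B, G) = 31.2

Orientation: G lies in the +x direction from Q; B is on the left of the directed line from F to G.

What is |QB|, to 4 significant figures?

50.87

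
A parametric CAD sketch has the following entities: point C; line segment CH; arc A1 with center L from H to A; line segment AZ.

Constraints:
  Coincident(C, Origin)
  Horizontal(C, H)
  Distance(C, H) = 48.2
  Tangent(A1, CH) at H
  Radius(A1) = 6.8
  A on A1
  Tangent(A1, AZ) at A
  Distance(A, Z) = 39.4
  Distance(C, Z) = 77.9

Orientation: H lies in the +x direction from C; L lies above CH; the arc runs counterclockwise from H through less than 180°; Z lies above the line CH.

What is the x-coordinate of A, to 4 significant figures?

54.77

Checks: ∠(LH, HC) = 90.00° ✓; |LH| = 6.800 ✓; |LA| = 6.800 ✓; ∠(LA, AZ) = 90.00° ✓; |AZ| = 39.40 ✓; |CZ| = 77.90 ✓.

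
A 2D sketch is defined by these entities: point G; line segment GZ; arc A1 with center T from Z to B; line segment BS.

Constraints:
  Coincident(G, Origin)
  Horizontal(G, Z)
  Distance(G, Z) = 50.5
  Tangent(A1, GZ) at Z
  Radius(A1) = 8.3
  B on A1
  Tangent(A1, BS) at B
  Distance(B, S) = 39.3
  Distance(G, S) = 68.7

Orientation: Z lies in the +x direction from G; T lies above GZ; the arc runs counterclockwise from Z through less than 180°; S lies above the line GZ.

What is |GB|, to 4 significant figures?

59.45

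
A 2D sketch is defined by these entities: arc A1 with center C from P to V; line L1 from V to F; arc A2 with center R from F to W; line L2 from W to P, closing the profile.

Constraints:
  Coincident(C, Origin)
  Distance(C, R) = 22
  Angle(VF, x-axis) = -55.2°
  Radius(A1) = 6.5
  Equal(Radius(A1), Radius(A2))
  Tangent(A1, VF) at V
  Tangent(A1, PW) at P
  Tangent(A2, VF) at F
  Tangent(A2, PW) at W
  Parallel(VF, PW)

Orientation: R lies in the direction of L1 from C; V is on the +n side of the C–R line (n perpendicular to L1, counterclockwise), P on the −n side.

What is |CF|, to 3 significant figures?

22.9

The slot axis is L1's direction at -55.2°, so u = (cos -55.2°, sin -55.2°) = (0.571, -0.821) and n = (−sin -55.2°, cos -55.2°) = (0.821, 0.571). C is at the origin and R lies 22.0 along u from C, so R = 22.0·u = (12.6, -18.1). Tangency of A1 to both parallel lines with radius 6.5 puts V and P at C ± 6.5·n: V = (5.34, 3.71), P = (-5.34, -3.71). Equal radii place F and W the same way about R: F = R + 6.5·n = (17.9, -14.4), W = R − 6.5·n = (7.22, -21.8). Then |CF| = |F − C| = 22.9.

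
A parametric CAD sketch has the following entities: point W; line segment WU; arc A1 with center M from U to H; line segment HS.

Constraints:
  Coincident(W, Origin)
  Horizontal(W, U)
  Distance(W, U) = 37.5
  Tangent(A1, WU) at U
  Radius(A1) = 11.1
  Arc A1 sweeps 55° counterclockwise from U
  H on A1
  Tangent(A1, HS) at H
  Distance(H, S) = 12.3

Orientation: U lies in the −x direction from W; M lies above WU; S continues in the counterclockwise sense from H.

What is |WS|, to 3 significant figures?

26.0

On A1, U sits at bearing -90° from M; a 55° counterclockwise sweep puts H at bearing -35°, so H = M + 11.1·(cos -35°, sin -35°) = (-28.4, 4.73). The tangent condition forces MH to be normal to HS, so HS runs along (−sin -35°, cos -35°); with |HS| = 12.3, S = (-21.4, 14.8). Then |WS| = |S − W| = 26.0.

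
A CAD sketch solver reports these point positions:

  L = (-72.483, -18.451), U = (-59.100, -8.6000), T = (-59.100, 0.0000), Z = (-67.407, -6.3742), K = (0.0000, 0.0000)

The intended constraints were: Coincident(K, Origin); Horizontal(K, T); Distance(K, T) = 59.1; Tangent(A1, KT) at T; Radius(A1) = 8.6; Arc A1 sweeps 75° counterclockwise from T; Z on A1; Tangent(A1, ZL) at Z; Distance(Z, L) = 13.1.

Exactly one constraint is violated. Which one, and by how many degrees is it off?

Tangent(A1, ZL) at Z — off by 7.80°.

K = (0.00, 0.00) ✓; K.y = 0.00, T.y = 0.00 ✓; |KT| = 59.10 ✓; ∠(UT, TK) = 90.00° ✓; |UT| = 8.600 ✓; bearing(U→Z) − bearing(U→T) = 75.00° ✓; |UZ| = 8.600 ✓; ∠(UZ, ZL) = 97.80° ✗; |ZL| = 13.10 ✓.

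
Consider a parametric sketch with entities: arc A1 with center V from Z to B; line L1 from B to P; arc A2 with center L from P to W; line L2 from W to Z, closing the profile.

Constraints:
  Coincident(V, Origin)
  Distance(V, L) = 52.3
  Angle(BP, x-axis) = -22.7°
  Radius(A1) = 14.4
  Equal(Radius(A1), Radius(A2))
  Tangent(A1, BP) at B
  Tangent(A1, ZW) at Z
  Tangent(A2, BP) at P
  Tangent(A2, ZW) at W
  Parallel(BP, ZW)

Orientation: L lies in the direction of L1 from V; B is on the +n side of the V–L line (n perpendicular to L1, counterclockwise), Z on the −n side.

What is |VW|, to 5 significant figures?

54.246

The slot axis is L1's direction at -22.7°, so u = (cos -22.7°, sin -22.7°) = (0.92254, -0.38591) and n = (−sin -22.7°, cos -22.7°) = (0.38591, 0.92254). V is at the origin and L lies 52.3 along u from V, so L = 52.3·u = (48.249, -20.183). Tangency of A1 to both parallel lines with radius 14.4 puts B and Z at V ± 14.4·n: B = (5.5570, 13.285), Z = (-5.5570, -13.285). Equal radii place P and W the same way about L: P = L + 14.4·n = (53.806, -6.8983), W = L − 14.4·n = (42.692, -33.467). Then |VW| = |W − V| = 54.246.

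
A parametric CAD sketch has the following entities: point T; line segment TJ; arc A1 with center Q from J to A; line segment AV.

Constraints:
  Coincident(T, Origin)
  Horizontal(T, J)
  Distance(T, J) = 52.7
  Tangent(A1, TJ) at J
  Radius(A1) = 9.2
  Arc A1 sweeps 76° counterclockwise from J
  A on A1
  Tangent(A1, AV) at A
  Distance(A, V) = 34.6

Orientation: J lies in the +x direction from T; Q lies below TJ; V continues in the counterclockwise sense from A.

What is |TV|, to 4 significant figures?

53.83

T is at the origin; TJ is horizontal with |TJ| = 52.7 and J on the +x side, so J = (52.70, 0.000). A1 meets TJ tangentially, so QJ is at right angles to TJ, so Q = J + (0, -9.2) = (52.70, -9.200). On A1, J sits at bearing 90° from Q; a 76° counterclockwise sweep puts A at bearing 166°, so A = Q + 9.2·(cos 166°, sin 166°) = (43.77, -6.974). Since A1 is tangent to AV there, QA ⟂ AV, so AV runs along (−sin 166°, cos 166°); with |AV| = 34.6, V = (35.40, -40.55). Then |TV| = |V − T| = 53.83.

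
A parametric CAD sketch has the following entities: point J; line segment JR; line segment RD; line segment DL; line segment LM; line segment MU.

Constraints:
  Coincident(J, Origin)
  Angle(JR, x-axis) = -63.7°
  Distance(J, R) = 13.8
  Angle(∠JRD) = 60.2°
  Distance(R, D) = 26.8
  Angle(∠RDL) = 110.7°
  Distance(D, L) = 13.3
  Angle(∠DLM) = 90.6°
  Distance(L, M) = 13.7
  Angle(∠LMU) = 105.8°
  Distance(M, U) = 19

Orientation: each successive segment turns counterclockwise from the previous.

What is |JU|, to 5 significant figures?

9.7203

J is at the origin; JR runs at -63.7° with length 13.8, so R = (6.1144, -12.372). ∠JRD = 60.2° gives RD at 56.100° from the x-axis; with |RD| = 26.8, D = (21.062, 9.8728). ∠RDL = 110.7° gives DL at 125.40° from the x-axis; with |DL| = 13.3, L = (13.358, 20.714). ∠DLM = 90.6° gives LM at -145.20° from the x-axis; with |LM| = 13.7, M = (2.1078, 12.895). ∠LMU = 105.8° gives MU at -71.000° from the x-axis; with |MU| = 19.0, U = (8.2936, -5.0696). Then |JU| = |U − J| = 9.7203.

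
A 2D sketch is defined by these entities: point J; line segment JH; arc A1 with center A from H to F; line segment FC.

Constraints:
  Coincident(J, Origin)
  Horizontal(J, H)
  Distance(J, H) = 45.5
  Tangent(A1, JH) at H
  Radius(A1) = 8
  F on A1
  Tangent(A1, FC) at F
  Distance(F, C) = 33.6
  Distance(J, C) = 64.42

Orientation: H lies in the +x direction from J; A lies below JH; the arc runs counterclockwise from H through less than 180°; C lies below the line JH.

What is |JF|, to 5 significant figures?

39.340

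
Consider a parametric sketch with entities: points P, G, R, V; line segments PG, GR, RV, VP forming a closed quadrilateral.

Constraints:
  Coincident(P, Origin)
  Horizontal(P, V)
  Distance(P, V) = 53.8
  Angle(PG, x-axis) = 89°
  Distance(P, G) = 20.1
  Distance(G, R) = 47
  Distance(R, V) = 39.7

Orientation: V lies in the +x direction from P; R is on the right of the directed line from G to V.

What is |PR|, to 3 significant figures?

30.5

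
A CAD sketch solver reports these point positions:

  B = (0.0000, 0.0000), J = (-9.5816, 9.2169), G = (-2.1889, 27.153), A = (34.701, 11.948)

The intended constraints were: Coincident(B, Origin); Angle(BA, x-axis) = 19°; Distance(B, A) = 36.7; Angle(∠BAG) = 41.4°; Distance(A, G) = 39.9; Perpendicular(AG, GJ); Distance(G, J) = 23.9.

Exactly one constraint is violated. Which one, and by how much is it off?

Distance(G, J) = 23.9 — off by 4.50.

B = (0.00, 0.00) ✓; BA at 19.00° ✓; |BA| = 36.70 ✓; ∠BAG = 41.40° ✓; |AG| = 39.90 ✓; ∠(AG, GJ) = 90.00° ✓; |GJ| = 19.40 ✗.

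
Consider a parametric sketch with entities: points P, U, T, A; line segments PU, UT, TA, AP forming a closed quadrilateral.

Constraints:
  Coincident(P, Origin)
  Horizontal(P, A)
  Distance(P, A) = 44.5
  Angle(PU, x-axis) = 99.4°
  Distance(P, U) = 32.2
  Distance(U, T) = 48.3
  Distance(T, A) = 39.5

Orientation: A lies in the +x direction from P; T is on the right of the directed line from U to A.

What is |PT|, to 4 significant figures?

16.68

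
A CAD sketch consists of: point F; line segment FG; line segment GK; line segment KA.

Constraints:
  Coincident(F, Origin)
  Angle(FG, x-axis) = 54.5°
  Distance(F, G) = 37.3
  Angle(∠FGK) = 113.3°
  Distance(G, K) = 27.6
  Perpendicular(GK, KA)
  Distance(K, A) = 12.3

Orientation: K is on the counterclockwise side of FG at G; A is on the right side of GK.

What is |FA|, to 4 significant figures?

62.94

F is at the origin; FG runs at 54.5° with length 37.3, so G = 37.3·(cos 54.5°, sin 54.5°) = (21.66, 30.37). ∠FGK = 113.3°, so GK runs at 54.5° + (180° − 113.3°) = 121.2° from the x-axis; with |GK| = 27.6, K = G + 27.6·(cos 121.2°, sin 121.2°) = (7.363, 53.97). The perpendicularity gives KA at right angles to GK; with |KA| = 12.3 on the right of GK, A = K + 12.3·(0.8554, 0.5180) = (17.88, 60.35). Then |FA| = |A − F| = 62.94.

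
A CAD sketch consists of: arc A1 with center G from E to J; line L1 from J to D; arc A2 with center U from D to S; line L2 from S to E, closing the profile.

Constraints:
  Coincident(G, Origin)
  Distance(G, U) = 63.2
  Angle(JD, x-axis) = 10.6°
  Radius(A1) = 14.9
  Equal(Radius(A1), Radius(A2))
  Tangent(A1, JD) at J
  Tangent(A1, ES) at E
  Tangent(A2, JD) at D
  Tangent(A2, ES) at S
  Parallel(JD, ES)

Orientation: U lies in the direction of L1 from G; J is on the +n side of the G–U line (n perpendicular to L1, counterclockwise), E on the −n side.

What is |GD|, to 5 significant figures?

64.933

Tangency of A1 to both parallel lines with radius 14.9 puts J and E at G ± 14.9·n: J = (-2.7409, 14.646), E = (2.7409, -14.646). Equal radii place D and S the same way about U: D = U + 14.9·n = (59.381, 26.271), S = U − 14.9·n = (64.862, -3.0200). Then |GD| = |D − G| = 64.933.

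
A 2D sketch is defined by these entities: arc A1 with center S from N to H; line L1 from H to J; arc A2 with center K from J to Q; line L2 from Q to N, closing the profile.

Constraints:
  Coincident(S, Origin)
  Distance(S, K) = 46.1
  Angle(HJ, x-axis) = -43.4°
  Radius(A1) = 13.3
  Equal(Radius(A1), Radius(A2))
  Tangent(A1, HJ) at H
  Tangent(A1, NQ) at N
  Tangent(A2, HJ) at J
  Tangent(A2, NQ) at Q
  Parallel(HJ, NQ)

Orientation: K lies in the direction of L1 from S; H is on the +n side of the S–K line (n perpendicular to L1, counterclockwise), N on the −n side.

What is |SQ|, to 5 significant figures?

47.980

The slot axis is L1's direction at -43.4°, so u = (cos -43.4°, sin -43.4°) = (0.72657, -0.68709) and n = (−sin -43.4°, cos -43.4°) = (0.68709, 0.72657). S is at the origin and K lies 46.1 along u from S, so K = 46.1·u = (33.495, -31.675). Tangency of A1 to both parallel lines with radius 13.3 puts H and N at S ± 13.3·n: H = (9.1383, 9.6634), N = (-9.1383, -9.6634). Equal radii place J and Q the same way about K: J = K + 13.3·n = (42.633, -22.011), Q = K − 13.3·n = (24.357, -41.338). Then |SQ| = |Q − S| = 47.980.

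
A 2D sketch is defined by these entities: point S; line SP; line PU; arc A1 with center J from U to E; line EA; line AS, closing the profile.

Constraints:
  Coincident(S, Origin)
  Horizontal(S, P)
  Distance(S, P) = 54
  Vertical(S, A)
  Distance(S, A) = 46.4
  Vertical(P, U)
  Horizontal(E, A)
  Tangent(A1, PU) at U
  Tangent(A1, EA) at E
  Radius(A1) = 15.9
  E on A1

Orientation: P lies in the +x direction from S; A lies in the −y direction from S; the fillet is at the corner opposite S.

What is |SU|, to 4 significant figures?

62.02

S is at the origin; S and P share the same y with |SP| = 54.0 and P on the +x side, so P = (54.00, 0.000). S and A share the same x with |SA| = 46.4 and A on the −y side, so A = (0.000, -46.40). The virtual corner opposite S is at (54.00, -46.40). Since A1 is tangent to PU there, JU ⟂ PU and tangency of A1 to EA means the radius JE is perpendicular to EA, with radius 15.9, so the center J sits 15.9 in from both sides at J = (38.10, -30.50). That places the tangent points at U = (54.00, -30.50) on PU and E = (38.10, -46.40) on EA. Then |SU| = |U − S| = 62.02.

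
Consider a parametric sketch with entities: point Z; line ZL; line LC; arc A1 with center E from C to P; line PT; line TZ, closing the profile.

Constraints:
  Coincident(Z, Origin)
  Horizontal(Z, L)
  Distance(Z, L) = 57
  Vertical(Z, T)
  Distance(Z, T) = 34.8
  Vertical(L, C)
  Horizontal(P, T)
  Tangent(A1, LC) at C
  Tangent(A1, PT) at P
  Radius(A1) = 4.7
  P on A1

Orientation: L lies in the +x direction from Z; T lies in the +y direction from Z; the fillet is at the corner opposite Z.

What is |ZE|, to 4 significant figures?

60.34

Z is at the origin; Z and L share the same y with |ZL| = 57.0 and L on the +x side, so L = (57.00, 0.000). Z and T share the same x with |ZT| = 34.8 and T on the +y side, so T = (0.000, 34.80). The virtual corner opposite Z is at (57.00, 34.80). Tangency of A1 to LC means the radius EC is perpendicular to LC and the tangent condition forces EP to be normal to PT, with radius 4.7, so the center E sits 4.7 in from both sides at E = (52.30, 30.10). Then |ZE| = |E − Z| = 60.34.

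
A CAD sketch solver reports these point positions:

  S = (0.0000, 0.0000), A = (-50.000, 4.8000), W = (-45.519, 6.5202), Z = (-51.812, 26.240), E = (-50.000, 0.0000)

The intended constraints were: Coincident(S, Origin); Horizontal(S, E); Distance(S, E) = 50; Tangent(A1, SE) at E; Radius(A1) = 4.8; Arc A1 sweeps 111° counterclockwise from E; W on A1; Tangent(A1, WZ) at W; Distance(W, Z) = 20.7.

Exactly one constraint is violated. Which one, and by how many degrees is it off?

Tangent(A1, WZ) at W — off by 3.30°.

S = (0.00, 0.00) ✓; S.y = 0.00, E.y = 0.00 ✓; |SE| = 50.00 ✓; ∠(AE, ES) = 90.00° ✓; |AE| = 4.800 ✓; bearing(A→W) − bearing(A→E) = 111.0° ✓; |AW| = 4.800 ✓; ∠(AW, WZ) = 93.30° ✗; |WZ| = 20.70 ✓.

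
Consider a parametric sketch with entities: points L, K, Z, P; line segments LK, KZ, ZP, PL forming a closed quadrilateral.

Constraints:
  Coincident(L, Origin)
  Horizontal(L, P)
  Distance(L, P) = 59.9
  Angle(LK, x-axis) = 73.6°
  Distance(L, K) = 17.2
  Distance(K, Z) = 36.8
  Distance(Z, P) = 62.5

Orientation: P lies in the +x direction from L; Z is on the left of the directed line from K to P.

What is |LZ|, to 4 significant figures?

53.80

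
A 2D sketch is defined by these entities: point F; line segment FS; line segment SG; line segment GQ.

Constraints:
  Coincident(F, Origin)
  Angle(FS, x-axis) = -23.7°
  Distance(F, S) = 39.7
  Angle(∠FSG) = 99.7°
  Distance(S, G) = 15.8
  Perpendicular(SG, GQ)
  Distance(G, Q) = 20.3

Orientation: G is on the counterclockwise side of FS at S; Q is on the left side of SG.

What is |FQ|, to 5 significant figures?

29.333

F is at the origin; FS runs at -23.7° with length 39.7, so S = 39.7·(cos -23.7°, sin -23.7°) = (36.352, -15.957). ∠FSG = 99.7°, so SG runs at -23.7° + (180° − 99.7°) = 56.600° from the x-axis; with |SG| = 15.8, G = S + 15.8·(cos 56.600°, sin 56.600°) = (45.049, -2.7667). The perpendicularity gives GQ at right angles to SG; with |GQ| = 20.3 on the left of SG, Q = G + 20.3·(-0.83485, 0.55048) = (28.102, 8.4080). Then |FQ| = |Q − F| = 29.333.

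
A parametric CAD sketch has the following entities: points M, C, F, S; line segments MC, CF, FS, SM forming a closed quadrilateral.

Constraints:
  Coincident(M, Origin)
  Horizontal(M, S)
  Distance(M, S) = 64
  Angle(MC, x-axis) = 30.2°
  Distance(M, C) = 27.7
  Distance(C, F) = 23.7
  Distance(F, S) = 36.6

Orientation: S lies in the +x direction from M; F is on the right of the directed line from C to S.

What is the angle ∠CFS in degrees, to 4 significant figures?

86.62°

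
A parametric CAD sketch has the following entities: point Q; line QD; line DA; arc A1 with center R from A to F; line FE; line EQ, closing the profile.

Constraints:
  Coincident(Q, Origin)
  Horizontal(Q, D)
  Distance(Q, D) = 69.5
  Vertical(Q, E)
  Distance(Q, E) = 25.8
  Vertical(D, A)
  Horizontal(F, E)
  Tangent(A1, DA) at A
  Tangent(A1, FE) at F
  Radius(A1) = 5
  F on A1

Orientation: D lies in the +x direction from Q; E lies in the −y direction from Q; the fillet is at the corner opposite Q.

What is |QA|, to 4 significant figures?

72.55

Q is at the origin; Q and D share the same y with |QD| = 69.5 and D on the +x side, so D = (69.50, 0.000). QE is vertical with |QE| = 25.8 and E on the −y side, so E = (0.000, -25.80). The virtual corner opposite Q is at (69.50, -25.80). Since A1 is tangent to DA there, RA ⟂ DA and since A1 is tangent to FE there, RF ⟂ FE, with radius 5.0, so the center R sits 5.0 in from both sides at R = (64.50, -20.80). That places the tangent points at A = (69.50, -20.80) on DA and F = (64.50, -25.80) on FE. Then |QA| = |A − Q| = 72.55.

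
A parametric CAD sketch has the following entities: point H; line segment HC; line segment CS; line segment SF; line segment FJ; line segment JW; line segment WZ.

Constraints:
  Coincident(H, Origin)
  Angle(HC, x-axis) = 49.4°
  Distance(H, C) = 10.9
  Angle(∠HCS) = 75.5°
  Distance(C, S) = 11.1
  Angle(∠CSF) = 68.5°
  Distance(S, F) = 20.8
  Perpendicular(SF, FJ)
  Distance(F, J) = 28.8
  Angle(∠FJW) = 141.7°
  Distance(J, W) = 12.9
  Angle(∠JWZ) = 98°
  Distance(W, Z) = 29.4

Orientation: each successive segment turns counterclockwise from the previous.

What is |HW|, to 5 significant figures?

35.003

H is at the origin; HC runs at 49.4° with length 10.9, so C = (7.0934, 8.2761). ∠HCS = 75.5° gives CS at 153.90° from the x-axis; with |CS| = 11.1, S = (-2.8747, 13.159). ∠CSF = 68.5° gives SF at -94.600° from the x-axis; with |SF| = 20.8, F = (-4.5428, -7.5736). SF ⟂ FJ, so FJ runs at -4.6000°; with |FJ| = 28.8, J = (24.164, -9.8833). ∠FJW = 141.7° gives JW at 33.700° from the x-axis; with |JW| = 12.9, W = (34.897, -2.7259). Then |HW| = |W − H| = 35.003.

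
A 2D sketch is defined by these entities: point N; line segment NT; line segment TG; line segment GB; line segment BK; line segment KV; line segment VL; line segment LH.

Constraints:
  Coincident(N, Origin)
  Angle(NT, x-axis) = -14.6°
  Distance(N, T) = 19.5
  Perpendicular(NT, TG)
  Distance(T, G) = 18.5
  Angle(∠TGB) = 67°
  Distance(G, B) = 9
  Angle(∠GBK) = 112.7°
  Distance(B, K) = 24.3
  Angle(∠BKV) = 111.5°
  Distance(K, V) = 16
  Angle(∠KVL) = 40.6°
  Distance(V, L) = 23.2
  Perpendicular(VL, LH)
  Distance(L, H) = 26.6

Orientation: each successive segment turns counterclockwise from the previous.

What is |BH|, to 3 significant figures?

29.5

∠KVL = 40.6° gives VL at 104° from the x-axis; with |VL| = 23.2, L = (16.1, 1.32). VL ⟂ LH, so LH runs at -166°; with |LH| = 26.6, H = (-9.70, -4.94). Then |BH| = |H − B| = 29.5.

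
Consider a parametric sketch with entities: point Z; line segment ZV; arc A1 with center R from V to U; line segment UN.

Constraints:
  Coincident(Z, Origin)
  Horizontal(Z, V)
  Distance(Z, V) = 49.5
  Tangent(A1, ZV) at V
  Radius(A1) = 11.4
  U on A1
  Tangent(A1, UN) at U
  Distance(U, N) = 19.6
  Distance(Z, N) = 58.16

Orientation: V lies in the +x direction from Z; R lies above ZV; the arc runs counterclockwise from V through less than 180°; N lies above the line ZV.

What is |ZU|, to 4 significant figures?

61.45

Z is at the origin; Z and V share the same y with |ZV| = 49.5 and V on the +x side, so V = (49.50, 0.000). A1 meets ZV tangentially, so RV is at right angles to ZV, so R = V + (0, 11.4) = (49.50, 11.40). Since RU ⟂ UN (tangency), |RN| = √(11.4² + 19.6²) = 22.67 regardless of where U sits on A1. So N lies on both circle(Z, 58.16) and circle(R, 22.67); the above-ZV intersection is N = (47.22, 33.96). U is the foot of the tangent from N: U = (58.73, 18.09).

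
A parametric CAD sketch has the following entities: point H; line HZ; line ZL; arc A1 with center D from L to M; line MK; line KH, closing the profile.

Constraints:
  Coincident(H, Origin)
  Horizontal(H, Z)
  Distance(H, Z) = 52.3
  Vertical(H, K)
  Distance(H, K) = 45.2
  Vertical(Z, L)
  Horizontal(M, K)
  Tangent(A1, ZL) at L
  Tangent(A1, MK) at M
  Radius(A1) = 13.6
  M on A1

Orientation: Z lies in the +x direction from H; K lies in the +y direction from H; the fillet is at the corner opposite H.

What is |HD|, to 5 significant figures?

49.962

H is at the origin; HZ is horizontal with |HZ| = 52.3 and Z on the +x side, so Z = (52.300, 0.0000). HK is vertical with |HK| = 45.2 and K on the +y side, so K = (0.0000, 45.200). The virtual corner opposite H is at (52.300, 45.200). Tangency of A1 to ZL means the radius DL is perpendicular to ZL and tangency of A1 to MK means the radius DM is perpendicular to MK, with radius 13.6, so the center D sits 13.6 in from both sides at D = (38.700, 31.600). Then |HD| = |D − H| = 49.962.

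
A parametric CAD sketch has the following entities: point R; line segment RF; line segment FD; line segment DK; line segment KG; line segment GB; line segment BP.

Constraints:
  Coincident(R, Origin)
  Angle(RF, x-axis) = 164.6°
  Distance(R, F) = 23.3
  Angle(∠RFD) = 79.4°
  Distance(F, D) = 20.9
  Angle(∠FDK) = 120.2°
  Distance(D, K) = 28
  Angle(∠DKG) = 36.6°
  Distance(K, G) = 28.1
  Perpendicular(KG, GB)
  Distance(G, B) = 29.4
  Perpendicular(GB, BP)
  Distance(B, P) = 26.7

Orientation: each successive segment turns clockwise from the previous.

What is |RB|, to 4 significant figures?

40.31

R is at the origin; RF runs at 164.6° with length 23.3, so F = (-22.46, 6.187). ∠RFD = 79.4° gives FD at 64.00° from the x-axis; with |FD| = 20.9, D = (-13.30, 24.97). ∠FDK = 120.2° gives DK at 4.200° from the x-axis; with |DK| = 28.0, K = (14.62, 27.02). ∠DKG = 36.6° gives KG at -139.2° from the x-axis; with |KG| = 28.1, G = (-6.648, 8.662). KG is perpendicular to GB, so GB runs at 130.8°; with |GB| = 29.4, B = (-25.86, 30.92). Then |RB| = |B − R| = 40.31.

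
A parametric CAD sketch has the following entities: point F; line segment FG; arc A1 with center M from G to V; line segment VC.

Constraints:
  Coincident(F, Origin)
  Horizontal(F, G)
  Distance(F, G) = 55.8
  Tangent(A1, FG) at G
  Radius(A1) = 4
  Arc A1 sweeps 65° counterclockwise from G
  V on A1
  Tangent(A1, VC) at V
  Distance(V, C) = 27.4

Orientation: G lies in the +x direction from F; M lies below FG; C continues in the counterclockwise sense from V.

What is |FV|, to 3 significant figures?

52.2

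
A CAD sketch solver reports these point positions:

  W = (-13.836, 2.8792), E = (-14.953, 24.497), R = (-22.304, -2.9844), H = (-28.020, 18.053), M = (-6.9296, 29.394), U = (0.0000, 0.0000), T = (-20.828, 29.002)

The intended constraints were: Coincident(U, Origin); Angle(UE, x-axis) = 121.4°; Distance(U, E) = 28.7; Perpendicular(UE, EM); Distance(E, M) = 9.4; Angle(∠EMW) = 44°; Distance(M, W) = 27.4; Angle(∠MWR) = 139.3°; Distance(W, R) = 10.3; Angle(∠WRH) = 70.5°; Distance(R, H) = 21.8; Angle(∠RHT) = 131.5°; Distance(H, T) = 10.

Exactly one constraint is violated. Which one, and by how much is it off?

Distance(H, T) = 10 — off by 3.10.

U = (0.00, 0.00) ✓; UE at 121.4° ✓; |UE| = 28.70 ✓; ∠(UE, EM) = 90.00° ✓; |EM| = 9.400 ✓; ∠EMW = 44.00° ✓; |MW| = 27.40 ✓; ∠MWR = 139.3° ✓; |WR| = 10.30 ✓; ∠WRH = 70.50° ✓; |RH| = 21.80 ✓; ∠RHT = 131.5° ✓; |HT| = 13.10 ✗.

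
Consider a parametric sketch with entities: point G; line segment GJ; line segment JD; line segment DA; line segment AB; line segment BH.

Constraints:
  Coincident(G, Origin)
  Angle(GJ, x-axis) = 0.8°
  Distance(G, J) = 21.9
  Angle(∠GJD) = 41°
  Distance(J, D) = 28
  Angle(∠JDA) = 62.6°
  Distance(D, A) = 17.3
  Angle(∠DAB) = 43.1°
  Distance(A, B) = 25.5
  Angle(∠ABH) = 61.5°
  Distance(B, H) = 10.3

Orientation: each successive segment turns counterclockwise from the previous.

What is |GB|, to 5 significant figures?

23.800

∠JDA = 62.6° gives DA at -102.80° from the x-axis; with |DA| = 17.3, A = (-3.3212, 1.5085). ∠DAB = 43.1° gives AB at 34.100° from the x-axis; with |AB| = 25.5, B = (17.794, 15.805). Then |GB| = |B − G| = 23.800.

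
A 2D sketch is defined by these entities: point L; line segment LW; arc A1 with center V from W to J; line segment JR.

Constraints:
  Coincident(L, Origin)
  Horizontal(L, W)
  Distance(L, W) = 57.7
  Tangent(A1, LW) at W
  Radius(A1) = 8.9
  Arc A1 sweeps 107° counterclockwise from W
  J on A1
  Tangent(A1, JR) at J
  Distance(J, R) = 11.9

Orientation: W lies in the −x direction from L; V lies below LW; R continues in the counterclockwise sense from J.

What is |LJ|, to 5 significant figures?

67.203

L is at the origin; LW is horizontal with |LW| = 57.7 and W on the −x side, so W = (-57.700, 0.0000). A1 meets LW tangentially, so VW is at right angles to LW, so V = W + (0, -8.9) = (-57.700, -8.9000). On A1, W sits at bearing 90° from V; a 107° counterclockwise sweep puts J at bearing 197°, so J = V + 8.9·(cos 197°, sin 197°) = (-66.211, -11.502). Then |LJ| = |J − L| = 67.203.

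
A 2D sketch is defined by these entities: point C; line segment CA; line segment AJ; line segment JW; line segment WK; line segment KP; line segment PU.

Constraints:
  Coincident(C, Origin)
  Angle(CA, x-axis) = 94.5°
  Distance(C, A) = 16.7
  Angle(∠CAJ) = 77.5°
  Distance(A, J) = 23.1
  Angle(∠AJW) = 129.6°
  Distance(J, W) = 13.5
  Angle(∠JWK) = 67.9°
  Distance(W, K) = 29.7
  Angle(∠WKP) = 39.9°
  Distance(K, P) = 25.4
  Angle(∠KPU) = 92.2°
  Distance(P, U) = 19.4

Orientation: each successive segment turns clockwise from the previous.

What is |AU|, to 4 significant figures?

34.67

C is at the origin; CA runs at 94.5° with length 16.7, so A = (-1.310, 16.65). ∠CAJ = 77.5° gives AJ at -8.000° from the x-axis; with |AJ| = 23.1, J = (21.56, 13.43). ∠AJW = 129.6° gives JW at -58.40° from the x-axis; with |JW| = 13.5, W = (28.64, 1.935). ∠JWK = 67.9° gives WK at -170.5° from the x-axis; with |WK| = 29.7, K = (-0.6539, -2.967). ∠WKP = 39.9° gives KP at 49.40° from the x-axis; with |KP| = 25.4, P = (15.88, 16.32). ∠KPU = 92.2° gives PU at -38.40° from the x-axis; with |PU| = 19.4, U = (31.08, 4.269). Then |AU| = |U − A| = 34.67.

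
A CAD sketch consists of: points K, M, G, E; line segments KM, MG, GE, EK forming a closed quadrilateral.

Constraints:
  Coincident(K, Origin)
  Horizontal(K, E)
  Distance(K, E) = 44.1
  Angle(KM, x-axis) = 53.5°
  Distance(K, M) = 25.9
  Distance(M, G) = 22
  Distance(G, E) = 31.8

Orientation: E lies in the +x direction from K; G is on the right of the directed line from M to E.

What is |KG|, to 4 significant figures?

12.35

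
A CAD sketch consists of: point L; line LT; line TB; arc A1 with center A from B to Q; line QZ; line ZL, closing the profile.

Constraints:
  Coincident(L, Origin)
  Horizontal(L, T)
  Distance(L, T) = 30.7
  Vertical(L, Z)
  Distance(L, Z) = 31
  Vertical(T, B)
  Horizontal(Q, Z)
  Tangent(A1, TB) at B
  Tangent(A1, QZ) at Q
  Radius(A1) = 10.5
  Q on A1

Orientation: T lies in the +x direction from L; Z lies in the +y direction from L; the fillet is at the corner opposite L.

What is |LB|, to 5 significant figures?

36.915

The virtual corner opposite L is at (30.700, 31.000). The tangent condition forces AB to be normal to TB and the tangent condition forces AQ to be normal to QZ, with radius 10.5, so the center A sits 10.5 in from both sides at A = (20.200, 20.500). That places the tangent points at B = (30.700, 20.500) on TB and Q = (20.200, 31.000) on QZ. Then |LB| = |B − L| = 36.915.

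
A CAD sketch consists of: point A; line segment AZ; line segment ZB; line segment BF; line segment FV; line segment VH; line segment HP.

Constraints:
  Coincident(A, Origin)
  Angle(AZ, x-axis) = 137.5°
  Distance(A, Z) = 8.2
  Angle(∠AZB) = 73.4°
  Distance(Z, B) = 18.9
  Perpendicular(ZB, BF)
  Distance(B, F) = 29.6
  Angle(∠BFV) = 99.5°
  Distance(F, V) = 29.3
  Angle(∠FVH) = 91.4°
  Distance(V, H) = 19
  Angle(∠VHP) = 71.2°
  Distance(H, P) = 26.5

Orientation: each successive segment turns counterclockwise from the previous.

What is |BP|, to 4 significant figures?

20.40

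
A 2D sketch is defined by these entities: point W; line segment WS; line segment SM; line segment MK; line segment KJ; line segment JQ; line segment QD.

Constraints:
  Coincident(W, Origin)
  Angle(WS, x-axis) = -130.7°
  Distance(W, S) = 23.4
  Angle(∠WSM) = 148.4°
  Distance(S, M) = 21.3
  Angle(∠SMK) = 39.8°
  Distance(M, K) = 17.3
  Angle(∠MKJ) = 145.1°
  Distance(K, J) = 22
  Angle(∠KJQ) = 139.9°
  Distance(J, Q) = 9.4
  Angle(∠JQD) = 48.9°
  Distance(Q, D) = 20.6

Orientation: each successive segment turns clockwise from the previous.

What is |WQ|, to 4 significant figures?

5.010

W is at the origin; WS runs at -130.7° with length 23.4, so S = (-15.26, -17.74). ∠WSM = 148.4° gives SM at -162.3° from the x-axis; with |SM| = 21.3, M = (-35.55, -24.22). ∠SMK = 39.8° gives MK at 57.50° from the x-axis; with |MK| = 17.3, K = (-26.26, -9.626). ∠MKJ = 145.1° gives KJ at 22.60° from the x-axis; with |KJ| = 22.0, J = (-5.945, -1.171). ∠KJQ = 139.9° gives JQ at -17.50° from the x-axis; with |JQ| = 9.4, Q = (3.020, -3.998). Then |WQ| = |Q − W| = 5.010.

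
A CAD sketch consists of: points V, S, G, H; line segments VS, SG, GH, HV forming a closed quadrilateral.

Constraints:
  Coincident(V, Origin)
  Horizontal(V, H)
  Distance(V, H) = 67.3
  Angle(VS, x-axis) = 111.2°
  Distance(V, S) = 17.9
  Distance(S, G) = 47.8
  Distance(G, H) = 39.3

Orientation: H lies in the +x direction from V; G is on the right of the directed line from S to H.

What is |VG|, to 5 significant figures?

33.378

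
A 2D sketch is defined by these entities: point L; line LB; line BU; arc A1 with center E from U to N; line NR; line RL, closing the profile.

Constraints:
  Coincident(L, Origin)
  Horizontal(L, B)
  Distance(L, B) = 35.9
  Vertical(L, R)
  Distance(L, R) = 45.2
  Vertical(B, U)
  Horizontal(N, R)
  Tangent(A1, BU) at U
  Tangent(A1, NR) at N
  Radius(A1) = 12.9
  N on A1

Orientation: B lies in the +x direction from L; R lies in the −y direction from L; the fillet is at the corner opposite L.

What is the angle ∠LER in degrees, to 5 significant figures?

83.833°

L and R share the same x with |LR| = 45.2 and R on the −y side, so R = (0.0000, -45.200). The virtual corner opposite L is at (35.900, -45.200). Since A1 is tangent to BU there, EU ⟂ BU and A1 meets NR tangentially, so EN is at right angles to NR, with radius 12.9, so the center E sits 12.9 in from both sides at E = (23.000, -32.300). Then cos ∠LER = EL·ER / (|EL||ER|), giving 83.833°.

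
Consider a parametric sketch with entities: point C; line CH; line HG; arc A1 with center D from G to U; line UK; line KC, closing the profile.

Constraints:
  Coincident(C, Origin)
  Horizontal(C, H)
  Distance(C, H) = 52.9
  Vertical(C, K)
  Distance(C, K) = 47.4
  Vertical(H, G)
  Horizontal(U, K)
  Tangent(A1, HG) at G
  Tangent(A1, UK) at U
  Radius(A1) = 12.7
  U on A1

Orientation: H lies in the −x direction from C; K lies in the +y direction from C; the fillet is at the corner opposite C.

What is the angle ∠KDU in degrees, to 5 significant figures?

72.468°

The virtual corner opposite C is at (-52.900, 47.400). Since A1 is tangent to HG there, DG ⟂ HG and tangency of A1 to UK means the radius DU is perpendicular to UK, with radius 12.7, so the center D sits 12.7 in from both sides at D = (-40.200, 34.700). That places the tangent points at G = (-52.900, 34.700) on HG and U = (-40.200, 47.400) on UK. Then cos ∠KDU = DK·DU / (|DK||DU|), giving 72.468°.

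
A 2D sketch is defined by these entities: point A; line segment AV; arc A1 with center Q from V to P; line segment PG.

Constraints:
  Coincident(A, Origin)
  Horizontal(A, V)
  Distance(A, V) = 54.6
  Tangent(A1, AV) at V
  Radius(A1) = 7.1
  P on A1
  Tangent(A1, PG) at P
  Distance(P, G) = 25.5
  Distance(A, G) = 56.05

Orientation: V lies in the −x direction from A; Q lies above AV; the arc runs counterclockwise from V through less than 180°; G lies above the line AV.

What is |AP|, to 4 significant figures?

47.98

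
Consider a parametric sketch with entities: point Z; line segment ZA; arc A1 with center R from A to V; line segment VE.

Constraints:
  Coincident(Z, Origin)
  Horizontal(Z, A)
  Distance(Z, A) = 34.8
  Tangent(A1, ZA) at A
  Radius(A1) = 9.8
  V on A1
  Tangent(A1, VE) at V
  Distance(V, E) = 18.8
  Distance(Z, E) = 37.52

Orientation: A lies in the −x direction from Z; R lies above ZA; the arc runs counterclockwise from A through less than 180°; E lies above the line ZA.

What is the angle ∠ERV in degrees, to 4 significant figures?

62.47°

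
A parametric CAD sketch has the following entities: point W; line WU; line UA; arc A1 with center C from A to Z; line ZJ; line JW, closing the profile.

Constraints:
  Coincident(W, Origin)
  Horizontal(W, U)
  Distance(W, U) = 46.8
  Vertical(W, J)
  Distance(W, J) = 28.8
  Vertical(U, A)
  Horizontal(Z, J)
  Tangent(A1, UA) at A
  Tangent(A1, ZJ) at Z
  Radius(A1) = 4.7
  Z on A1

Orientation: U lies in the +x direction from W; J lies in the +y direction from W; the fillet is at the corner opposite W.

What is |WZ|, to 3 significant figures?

51.0

The virtual corner opposite W is at (46.8, 28.8). Tangency of A1 to UA means the radius CA is perpendicular to UA and since A1 is tangent to ZJ there, CZ ⟂ ZJ, with radius 4.7, so the center C sits 4.7 in from both sides at C = (42.1, 24.1). That places the tangent points at A = (46.8, 24.1) on UA and Z = (42.1, 28.8) on ZJ. Then |WZ| = |Z − W| = 51.0.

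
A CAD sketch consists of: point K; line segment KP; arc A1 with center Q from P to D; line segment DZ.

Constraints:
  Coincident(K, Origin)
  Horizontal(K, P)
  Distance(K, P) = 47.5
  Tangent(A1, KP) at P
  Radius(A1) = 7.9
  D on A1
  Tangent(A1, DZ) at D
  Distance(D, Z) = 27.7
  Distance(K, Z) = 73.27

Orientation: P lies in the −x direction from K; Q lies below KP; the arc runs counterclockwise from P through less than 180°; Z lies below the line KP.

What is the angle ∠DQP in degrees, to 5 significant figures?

62.199°

Checks: |KP| = 47.50 ✓; |QD| = 7.900 ✓; ∠(QD, DZ) = 90.00° ✓; |DZ| = 27.70 ✓; |KZ| = 73.27 ✓.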